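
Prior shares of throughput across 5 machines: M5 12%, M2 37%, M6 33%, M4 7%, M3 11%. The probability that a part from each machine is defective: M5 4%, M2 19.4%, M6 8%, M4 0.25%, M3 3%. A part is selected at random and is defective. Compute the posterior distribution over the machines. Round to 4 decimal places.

M5 0.0451, M2 0.6743, M6 0.2480, M4 0.0016, M3 0.0310

Unnormalized posteriors (prior × likelihood):
  M5: 0.12 × 0.04 = 0.0048
  M2: 0.37 × 0.194 = 0.07178
  M6: 0.33 × 0.08 = 0.0264
  M4: 0.07 × 0.0025 = 0.000175
  M3: 0.11 × 0.03 = 0.0033
Total = 0.106455.
P(M5 | defective) = 0.0048/0.106455 ≈ 0.0451
P(M2 | defective) = 0.07178/0.106455 ≈ 0.6743
P(M6 | defective) = 0.0264/0.106455 ≈ 0.2480
P(M4 | defective) = 0.000175/0.106455 ≈ 0.0016
P(M3 | defective) = 0.0033/0.106455 ≈ 0.0310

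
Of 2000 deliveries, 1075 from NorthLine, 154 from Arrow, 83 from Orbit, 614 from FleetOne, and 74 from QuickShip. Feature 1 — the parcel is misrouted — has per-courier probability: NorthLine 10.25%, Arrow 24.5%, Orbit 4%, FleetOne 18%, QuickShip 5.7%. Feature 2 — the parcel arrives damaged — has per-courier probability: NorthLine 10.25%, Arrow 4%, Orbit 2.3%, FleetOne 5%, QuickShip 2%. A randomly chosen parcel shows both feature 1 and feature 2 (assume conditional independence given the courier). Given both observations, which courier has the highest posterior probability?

NorthLine

Unnormalized posteriors (prior × likelihood):
  NorthLine: 0.5375 × 0.1025 × 0.1025 = 0.005647109375
  Arrow: 0.077 × 0.245 × 0.04 = 0.0007546
  Orbit: 0.0415 × 0.04 × 0.023 = 0.00003818
  FleetOne: 0.307 × 0.18 × 0.05 = 0.002763
  QuickShip: 0.037 × 0.057 × 0.02 = 0.00004218
Total = 0.009245069375.
Largest term belongs to NorthLine, so NorthLine is most probable.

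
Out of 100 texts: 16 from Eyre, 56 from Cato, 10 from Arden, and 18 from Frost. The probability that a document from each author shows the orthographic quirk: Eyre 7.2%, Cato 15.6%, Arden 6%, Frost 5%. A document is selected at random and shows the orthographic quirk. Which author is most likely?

By Bayes' rule, posterior ∝ prior × likelihood:
  Eyre: 0.16 × 0.072 = 0.01152
  Cato: 0.56 × 0.156 = 0.08736
  Arden: 0.1 × 0.06 = 0.006
  Frost: 0.18 × 0.05 = 0.009
Sum = 0.11388.
Largest term belongs to Cato, so Cato is most probable.

Cato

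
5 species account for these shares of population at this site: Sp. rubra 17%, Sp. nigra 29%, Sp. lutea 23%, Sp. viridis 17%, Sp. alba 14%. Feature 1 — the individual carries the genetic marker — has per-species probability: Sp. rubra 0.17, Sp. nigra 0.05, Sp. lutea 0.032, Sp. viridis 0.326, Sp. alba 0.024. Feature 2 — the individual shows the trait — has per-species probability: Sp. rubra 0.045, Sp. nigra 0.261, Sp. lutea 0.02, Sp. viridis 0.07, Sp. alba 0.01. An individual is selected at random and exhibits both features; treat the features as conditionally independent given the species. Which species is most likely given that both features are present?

Sp. viridis

Prior × likelihood for each hypothesis:
  Sp. rubra: 0.17 × 0.17 × 0.045 = 0.0013005
  Sp. nigra: 0.29 × 0.05 × 0.261 = 0.0037845
  Sp. lutea: 0.23 × 0.032 × 0.02 = 0.0001472
  Sp. viridis: 0.17 × 0.326 × 0.07 = 0.0038794
  Sp. alba: 0.14 × 0.024 × 0.01 = 0.0000336
Total = 0.0091452.
Largest term belongs to Sp. viridis, so Sp. viridis is most probable.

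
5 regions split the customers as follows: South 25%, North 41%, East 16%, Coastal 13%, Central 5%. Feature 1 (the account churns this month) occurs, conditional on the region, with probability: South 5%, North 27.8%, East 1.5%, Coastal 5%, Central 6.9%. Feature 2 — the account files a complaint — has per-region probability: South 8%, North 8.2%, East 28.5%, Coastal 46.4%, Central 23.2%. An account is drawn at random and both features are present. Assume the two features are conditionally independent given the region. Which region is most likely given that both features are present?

North

Compute prior × likelihood for every hypothesis:
  South: 0.25 × 0.05 × 0.08 = 0.001
  North: 0.41 × 0.278 × 0.082 = 0.00934636
  East: 0.16 × 0.015 × 0.285 = 0.000684
  Coastal: 0.13 × 0.05 × 0.464 = 0.003016
  Central: 0.05 × 0.069 × 0.232 = 0.0008004
Sum = 0.01484676.
Largest term belongs to North, so North is most probable.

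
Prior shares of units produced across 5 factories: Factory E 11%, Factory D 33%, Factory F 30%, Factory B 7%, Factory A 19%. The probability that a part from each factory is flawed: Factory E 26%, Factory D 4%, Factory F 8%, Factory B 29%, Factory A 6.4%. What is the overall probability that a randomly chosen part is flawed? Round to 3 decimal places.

0.098

By Bayes' rule, posterior ∝ prior × likelihood:
  Factory E: 0.11 × 0.26 = 0.0286
  Factory D: 0.33 × 0.04 = 0.0132
  Factory F: 0.3 × 0.08 = 0.024
  Factory B: 0.07 × 0.29 = 0.0203
  Factory A: 0.19 × 0.064 = 0.01216
P(flawed) = 0.0286 + 0.0132 + 0.024 + 0.0203 + 0.01216 = 0.09826 → 0.098.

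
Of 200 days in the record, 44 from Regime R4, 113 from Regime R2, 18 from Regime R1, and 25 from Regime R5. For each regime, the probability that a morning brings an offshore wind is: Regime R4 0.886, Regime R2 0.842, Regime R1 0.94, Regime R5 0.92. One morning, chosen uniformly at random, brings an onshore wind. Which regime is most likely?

Regime R2

Taking complements, P(onshore | each) = Regime R4 0.114, Regime R2 0.158, Regime R1 0.06, Regime R5 0.08.
Unnormalized posteriors (prior × likelihood):
  Regime R4: 0.22 × 0.114 = 0.02508
  Regime R2: 0.565 × 0.158 = 0.08927
  Regime R1: 0.09 × 0.06 = 0.0054
  Regime R5: 0.125 × 0.08 = 0.01
Sum = 0.12975.
Largest term belongs to Regime R2, so Regime R2 is most probable.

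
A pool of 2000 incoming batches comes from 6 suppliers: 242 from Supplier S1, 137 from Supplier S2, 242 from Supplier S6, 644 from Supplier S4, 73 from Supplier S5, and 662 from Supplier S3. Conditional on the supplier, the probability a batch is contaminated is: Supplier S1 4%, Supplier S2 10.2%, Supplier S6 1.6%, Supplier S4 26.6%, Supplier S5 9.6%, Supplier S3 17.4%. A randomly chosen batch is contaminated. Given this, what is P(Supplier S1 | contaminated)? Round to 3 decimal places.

Unnormalized posteriors (prior × likelihood):
  Supplier S1: 0.121 × 0.04 = 0.00484
  Supplier S2: 0.0685 × 0.102 = 0.006987
  Supplier S6: 0.121 × 0.016 = 0.001936
  Supplier S4: 0.322 × 0.266 = 0.085652
  Supplier S5: 0.0365 × 0.096 = 0.003504
  Supplier S3: 0.331 × 0.174 = 0.057594
Sum = 0.160513.
P(Supplier S1 | evidence) = 0.00484 / 0.160513 ≈ 0.030.

0.030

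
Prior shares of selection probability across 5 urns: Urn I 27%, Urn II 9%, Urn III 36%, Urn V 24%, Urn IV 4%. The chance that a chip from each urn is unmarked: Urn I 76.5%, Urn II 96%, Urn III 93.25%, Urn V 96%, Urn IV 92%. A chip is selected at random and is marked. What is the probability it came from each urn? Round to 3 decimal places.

Urn I 0.609, Urn II 0.035, Urn III 0.233, Urn V 0.092, Urn IV 0.031

Taking complements, P(marked | each) = Urn I 0.235, Urn II 0.04, Urn III 0.0675, Urn V 0.04, Urn IV 0.08.
By Bayes' rule, posterior ∝ prior × likelihood:
  Urn I: 0.27 × 0.235 = 0.06345
  Urn II: 0.09 × 0.04 = 0.0036
  Urn III: 0.36 × 0.0675 = 0.0243
  Urn V: 0.24 × 0.04 = 0.0096
  Urn IV: 0.04 × 0.08 = 0.0032
Normalizing constant = 0.10415.
P(Urn I | marked) = 0.06345/0.10415 ≈ 0.609
P(Urn II | marked) = 0.0036/0.10415 ≈ 0.035
P(Urn III | marked) = 0.0243/0.10415 ≈ 0.233
P(Urn V | marked) = 0.0096/0.10415 ≈ 0.092
P(Urn IV | marked) = 0.0032/0.10415 ≈ 0.031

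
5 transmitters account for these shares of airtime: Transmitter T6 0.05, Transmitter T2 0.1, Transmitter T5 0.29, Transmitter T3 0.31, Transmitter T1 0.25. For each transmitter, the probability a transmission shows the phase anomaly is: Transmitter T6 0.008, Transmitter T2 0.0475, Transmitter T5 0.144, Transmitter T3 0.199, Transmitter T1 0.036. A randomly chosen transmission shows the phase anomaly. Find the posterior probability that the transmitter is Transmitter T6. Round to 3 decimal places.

By Bayes' rule, posterior ∝ prior × likelihood:
  Transmitter T6: 0.05 × 0.008 = 0.0004
  Transmitter T2: 0.1 × 0.0475 = 0.00475
  Transmitter T5: 0.29 × 0.144 = 0.04176
  Transmitter T3: 0.31 × 0.199 = 0.06169
  Transmitter T1: 0.25 × 0.036 = 0.009
Normalizing constant = 0.1176.
P(Transmitter T6 | evidence) = 0.0004 / 0.1176 ≈ 0.003.

0.003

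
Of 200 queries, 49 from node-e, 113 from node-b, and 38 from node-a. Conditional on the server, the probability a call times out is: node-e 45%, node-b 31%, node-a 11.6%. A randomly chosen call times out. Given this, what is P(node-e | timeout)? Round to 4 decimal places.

0.3586

Prior × likelihood for each hypothesis:
  node-e: 0.245 × 0.45 = 0.11025
  node-b: 0.565 × 0.31 = 0.17515
  node-a: 0.19 × 0.116 = 0.02204
Sum = 0.30744.
P(node-e | evidence) = 0.11025 / 0.30744 ≈ 0.3586.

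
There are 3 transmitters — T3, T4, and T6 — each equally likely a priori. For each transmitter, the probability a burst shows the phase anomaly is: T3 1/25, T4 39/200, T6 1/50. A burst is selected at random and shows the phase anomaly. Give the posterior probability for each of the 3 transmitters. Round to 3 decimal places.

With a uniform prior (1/3 each), posterior ∝ likelihood:
  T3: 0.04
  T4: 0.195
  T6: 0.02
Sum = 0.255.
P(T3 | anomaly) = 0.04/0.255 ≈ 0.157
P(T4 | anomaly) = 0.195/0.255 ≈ 0.765
P(T6 | anomaly) = 0.02/0.255 ≈ 0.078
(Check: 0.157+0.765+0.078 = 1.000.)

T3 0.157, T4 0.765, T6 0.078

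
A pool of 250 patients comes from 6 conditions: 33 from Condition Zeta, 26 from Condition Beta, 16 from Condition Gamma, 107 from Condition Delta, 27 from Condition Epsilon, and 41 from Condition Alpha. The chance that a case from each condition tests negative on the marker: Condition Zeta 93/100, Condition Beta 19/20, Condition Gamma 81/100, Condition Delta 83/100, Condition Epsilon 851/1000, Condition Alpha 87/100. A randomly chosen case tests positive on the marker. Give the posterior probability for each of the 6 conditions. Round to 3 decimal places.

Taking complements, P(marker-positive | each) = Condition Zeta 0.07, Condition Beta 0.05, Condition Gamma 0.19, Condition Delta 0.17, Condition Epsilon 0.149, Condition Alpha 0.13.
Prior × likelihood for each hypothesis:
  Condition Zeta: 0.132 × 0.07 = 0.00924
  Condition Beta: 0.104 × 0.05 = 0.0052
  Condition Gamma: 0.064 × 0.19 = 0.01216
  Condition Delta: 0.428 × 0.17 = 0.07276
  Condition Epsilon: 0.108 × 0.149 = 0.016092
  Condition Alpha: 0.164 × 0.13 = 0.02132
Sum = 0.136772.
P(Condition Zeta | marker-positive) = 0.00924/0.136772 ≈ 0.068
P(Condition Beta | marker-positive) = 0.0052/0.136772 ≈ 0.038
P(Condition Gamma | marker-positive) = 0.01216/0.136772 ≈ 0.089
P(Condition Delta | marker-positive) = 0.07276/0.136772 ≈ 0.532
P(Condition Epsilon | marker-positive) = 0.016092/0.136772 ≈ 0.118
P(Condition Alpha | marker-positive) = 0.02132/0.136772 ≈ 0.156

Condition Zeta 0.068, Condition Beta 0.038, Condition Gamma 0.089, Condition Delta 0.532, Condition Epsilon 0.118, Condition Alpha 0.156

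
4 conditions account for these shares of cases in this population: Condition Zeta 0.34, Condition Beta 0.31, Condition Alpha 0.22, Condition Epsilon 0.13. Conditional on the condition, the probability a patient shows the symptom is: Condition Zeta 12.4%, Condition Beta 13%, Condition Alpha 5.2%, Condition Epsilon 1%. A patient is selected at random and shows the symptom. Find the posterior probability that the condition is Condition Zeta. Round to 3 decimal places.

0.443

Unnormalized posteriors (prior × likelihood):
  Condition Zeta: 0.34 × 0.124 = 0.04216
  Condition Beta: 0.31 × 0.13 = 0.0403
  Condition Alpha: 0.22 × 0.052 = 0.01144
  Condition Epsilon: 0.13 × 0.01 = 0.0013
Normalizing constant = 0.0952.
P(Condition Zeta | evidence) = 0.04216 / 0.0952 ≈ 0.443.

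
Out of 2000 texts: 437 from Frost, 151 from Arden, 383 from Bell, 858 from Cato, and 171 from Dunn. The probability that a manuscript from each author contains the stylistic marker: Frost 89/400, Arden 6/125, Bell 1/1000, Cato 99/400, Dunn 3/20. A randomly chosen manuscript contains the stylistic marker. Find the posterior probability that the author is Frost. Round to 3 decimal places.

Prior × likelihood for each hypothesis:
  Frost: 0.2185 × 0.2225 = 0.04861625
  Arden: 0.0755 × 0.048 = 0.003624
  Bell: 0.1915 × 0.001 = 0.0001915
  Cato: 0.429 × 0.2475 = 0.1061775
  Dunn: 0.0855 × 0.15 = 0.012825
Sum = 0.17143425.
P(Frost | evidence) = 0.04861625 / 0.17143425 ≈ 0.284.

0.284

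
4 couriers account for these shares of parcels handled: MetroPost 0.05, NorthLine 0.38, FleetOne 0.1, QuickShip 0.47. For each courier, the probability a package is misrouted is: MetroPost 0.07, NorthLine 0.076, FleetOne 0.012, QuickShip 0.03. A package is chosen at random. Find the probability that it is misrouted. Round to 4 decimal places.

0.0477

Compute prior × likelihood for every hypothesis:
  MetroPost: 0.05 × 0.07 = 0.0035
  NorthLine: 0.38 × 0.076 = 0.02888
  FleetOne: 0.1 × 0.012 = 0.0012
  QuickShip: 0.47 × 0.03 = 0.0141
P(misrouted) = 0.0035 + 0.02888 + 0.0012 + 0.0141 = 0.04768 → 0.0477.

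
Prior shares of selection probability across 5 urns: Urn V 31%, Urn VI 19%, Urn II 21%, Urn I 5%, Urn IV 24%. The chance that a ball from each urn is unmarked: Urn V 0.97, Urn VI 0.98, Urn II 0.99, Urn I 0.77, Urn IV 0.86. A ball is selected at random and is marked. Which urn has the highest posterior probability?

Urn IV

Taking complements, P(marked | each) = Urn V 0.03, Urn VI 0.02, Urn II 0.01, Urn I 0.23, Urn IV 0.14.
By Bayes' rule, posterior ∝ prior × likelihood:
  Urn V: 0.31 × 0.03 = 0.0093
  Urn VI: 0.19 × 0.02 = 0.0038
  Urn II: 0.21 × 0.01 = 0.0021
  Urn I: 0.05 × 0.23 = 0.0115
  Urn IV: 0.24 × 0.14 = 0.0336
Normalizing constant = 0.0603.
Largest term belongs to Urn IV, so Urn IV is most probable.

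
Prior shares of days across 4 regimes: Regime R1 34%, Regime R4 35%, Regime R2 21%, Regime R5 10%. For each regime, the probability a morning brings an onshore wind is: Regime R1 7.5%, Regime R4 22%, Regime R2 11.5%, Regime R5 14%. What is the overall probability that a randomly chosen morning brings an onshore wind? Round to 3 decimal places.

Unnormalized posteriors (prior × likelihood):
  Regime R1: 0.34 × 0.075 = 0.0255
  Regime R4: 0.35 × 0.22 = 0.077
  Regime R2: 0.21 × 0.115 = 0.02415
  Regime R5: 0.1 × 0.14 = 0.014
P(onshore) = 0.0255 + 0.077 + 0.02415 + 0.014 = 0.14065 → 0.141.

0.141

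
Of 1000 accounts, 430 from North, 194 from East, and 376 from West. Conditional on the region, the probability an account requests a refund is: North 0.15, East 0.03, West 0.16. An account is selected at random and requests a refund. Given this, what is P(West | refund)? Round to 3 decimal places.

0.461

By Bayes' rule, posterior ∝ prior × likelihood:
  North: 0.43 × 0.15 = 0.0645
  East: 0.194 × 0.03 = 0.00582
  West: 0.376 × 0.16 = 0.06016
Sum = 0.13048.
P(West | evidence) = 0.06016 / 0.13048 ≈ 0.461.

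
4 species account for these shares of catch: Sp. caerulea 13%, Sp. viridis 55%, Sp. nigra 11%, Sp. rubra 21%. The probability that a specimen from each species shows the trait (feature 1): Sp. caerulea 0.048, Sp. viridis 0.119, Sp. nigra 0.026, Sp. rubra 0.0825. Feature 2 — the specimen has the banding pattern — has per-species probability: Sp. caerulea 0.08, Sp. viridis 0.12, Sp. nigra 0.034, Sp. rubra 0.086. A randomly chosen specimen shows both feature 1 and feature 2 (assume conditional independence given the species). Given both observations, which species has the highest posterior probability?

Prior × likelihood for each hypothesis:
  Sp. caerulea: 0.13 × 0.048 × 0.08 = 0.0004992
  Sp. viridis: 0.55 × 0.119 × 0.12 = 0.007854
  Sp. nigra: 0.11 × 0.026 × 0.034 = 0.00009724
  Sp. rubra: 0.21 × 0.0825 × 0.086 = 0.00148995
Normalizing constant = 0.00994039.
Largest term belongs to Sp. viridis, so Sp. viridis is most probable.

Sp. viridis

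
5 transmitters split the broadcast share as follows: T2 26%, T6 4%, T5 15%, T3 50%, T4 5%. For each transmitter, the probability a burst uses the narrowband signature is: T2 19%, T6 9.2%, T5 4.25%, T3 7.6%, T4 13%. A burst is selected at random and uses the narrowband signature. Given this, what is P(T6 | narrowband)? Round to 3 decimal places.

0.035

Compute prior × likelihood for every hypothesis:
  T2: 0.26 × 0.19 = 0.0494
  T6: 0.04 × 0.092 = 0.00368
  T5: 0.15 × 0.0425 = 0.006375
  T3: 0.5 × 0.076 = 0.038
  T4: 0.05 × 0.13 = 0.0065
Sum = 0.103955.
P(T6 | evidence) = 0.00368 / 0.103955 ≈ 0.035.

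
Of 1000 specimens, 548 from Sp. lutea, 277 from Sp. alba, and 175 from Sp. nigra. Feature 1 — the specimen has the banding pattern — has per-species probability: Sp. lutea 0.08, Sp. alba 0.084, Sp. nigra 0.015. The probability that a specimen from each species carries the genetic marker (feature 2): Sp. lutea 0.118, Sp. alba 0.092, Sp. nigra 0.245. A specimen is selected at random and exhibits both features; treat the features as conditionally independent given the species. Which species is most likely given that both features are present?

Prior × likelihood for each hypothesis:
  Sp. lutea: 0.548 × 0.08 × 0.118 = 0.00517312
  Sp. alba: 0.277 × 0.084 × 0.092 = 0.002140656
  Sp. nigra: 0.175 × 0.015 × 0.245 = 0.000643125
Sum = 0.007956901.
Largest term belongs to Sp. lutea, so Sp. lutea is most probable.

Sp. lutea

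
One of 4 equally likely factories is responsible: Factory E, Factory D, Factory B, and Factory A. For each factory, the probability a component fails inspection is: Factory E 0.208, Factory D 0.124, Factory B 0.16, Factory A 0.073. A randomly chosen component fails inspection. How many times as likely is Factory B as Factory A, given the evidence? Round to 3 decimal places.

Since the prior is uniform, the posterior is proportional to the likelihood:
  Factory E: 0.208
  Factory D: 0.124
  Factory B: 0.16
  Factory A: 0.073
Normalizing constant = 0.565.
The ratio is 0.16 / 0.073 (the normalizer cancels) = 2.192.

2.192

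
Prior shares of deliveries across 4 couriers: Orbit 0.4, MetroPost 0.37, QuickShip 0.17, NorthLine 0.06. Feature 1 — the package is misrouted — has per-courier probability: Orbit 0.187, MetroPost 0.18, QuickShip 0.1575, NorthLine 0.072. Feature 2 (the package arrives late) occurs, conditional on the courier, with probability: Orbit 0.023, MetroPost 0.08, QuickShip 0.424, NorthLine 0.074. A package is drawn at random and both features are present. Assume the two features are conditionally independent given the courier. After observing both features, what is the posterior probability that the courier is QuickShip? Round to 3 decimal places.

0.606

By Bayes' rule, posterior ∝ prior × likelihood:
  Orbit: 0.4 × 0.187 × 0.023 = 0.0017204
  MetroPost: 0.37 × 0.18 × 0.08 = 0.005328
  QuickShip: 0.17 × 0.1575 × 0.424 = 0.0113526
  NorthLine: 0.06 × 0.072 × 0.074 = 0.00031968
Normalizing constant = 0.01872068.
P(QuickShip | evidence) = 0.0113526 / 0.01872068 ≈ 0.606.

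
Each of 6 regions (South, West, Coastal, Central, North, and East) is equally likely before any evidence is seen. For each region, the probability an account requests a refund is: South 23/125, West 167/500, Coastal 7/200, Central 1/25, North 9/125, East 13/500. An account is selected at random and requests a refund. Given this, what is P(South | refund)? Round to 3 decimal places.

Since the prior is uniform, the posterior is proportional to the likelihood:
  South: 0.184
  West: 0.334
  Coastal: 0.035
  Central: 0.04
  North: 0.072
  East: 0.026
Total = 0.691.
P(South | evidence) = 0.184 / 0.691 ≈ 0.266.

0.266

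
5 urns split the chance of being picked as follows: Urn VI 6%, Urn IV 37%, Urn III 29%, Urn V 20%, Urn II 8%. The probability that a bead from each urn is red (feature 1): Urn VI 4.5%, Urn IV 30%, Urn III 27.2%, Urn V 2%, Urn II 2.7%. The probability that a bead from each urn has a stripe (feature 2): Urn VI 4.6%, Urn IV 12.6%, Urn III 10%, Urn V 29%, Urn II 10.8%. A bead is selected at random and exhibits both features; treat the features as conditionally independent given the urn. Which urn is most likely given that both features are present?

Prior × likelihood for each hypothesis:
  Urn VI: 0.06 × 0.045 × 0.046 = 0.0001242
  Urn IV: 0.37 × 0.3 × 0.126 = 0.013986
  Urn III: 0.29 × 0.272 × 0.1 = 0.007888
  Urn V: 0.2 × 0.02 × 0.29 = 0.00116
  Urn II: 0.08 × 0.027 × 0.108 = 0.00023328
Normalizing constant = 0.02339148.
Largest term belongs to Urn IV, so Urn IV is most probable.

Urn IV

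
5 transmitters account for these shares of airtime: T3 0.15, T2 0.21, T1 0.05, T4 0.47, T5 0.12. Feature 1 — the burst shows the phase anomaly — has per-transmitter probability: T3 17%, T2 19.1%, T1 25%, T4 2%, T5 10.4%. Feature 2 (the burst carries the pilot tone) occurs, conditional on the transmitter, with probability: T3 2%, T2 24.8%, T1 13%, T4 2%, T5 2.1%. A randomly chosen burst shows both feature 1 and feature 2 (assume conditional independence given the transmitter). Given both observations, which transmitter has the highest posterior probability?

By Bayes' rule, posterior ∝ prior × likelihood:
  T3: 0.15 × 0.17 × 0.02 = 0.00051
  T2: 0.21 × 0.191 × 0.248 = 0.00994728
  T1: 0.05 × 0.25 × 0.13 = 0.001625
  T4: 0.47 × 0.02 × 0.02 = 0.000188
  T5: 0.12 × 0.104 × 0.021 = 0.00026208
Normalizing constant = 0.01253236.
Largest term belongs to T2, so T2 is most probable.

T2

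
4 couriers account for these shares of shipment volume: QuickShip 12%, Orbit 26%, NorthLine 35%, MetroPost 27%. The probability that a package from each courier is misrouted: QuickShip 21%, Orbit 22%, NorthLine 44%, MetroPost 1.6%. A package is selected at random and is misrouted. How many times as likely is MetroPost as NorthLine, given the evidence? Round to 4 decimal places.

0.0281

Prior × likelihood for each hypothesis:
  QuickShip: 0.12 × 0.21 = 0.0252
  Orbit: 0.26 × 0.22 = 0.0572
  NorthLine: 0.35 × 0.44 = 0.154
  MetroPost: 0.27 × 0.016 = 0.00432
Normalizing constant = 0.24072.
The ratio is 0.00432 / 0.154 (the normalizer cancels) = 0.0281.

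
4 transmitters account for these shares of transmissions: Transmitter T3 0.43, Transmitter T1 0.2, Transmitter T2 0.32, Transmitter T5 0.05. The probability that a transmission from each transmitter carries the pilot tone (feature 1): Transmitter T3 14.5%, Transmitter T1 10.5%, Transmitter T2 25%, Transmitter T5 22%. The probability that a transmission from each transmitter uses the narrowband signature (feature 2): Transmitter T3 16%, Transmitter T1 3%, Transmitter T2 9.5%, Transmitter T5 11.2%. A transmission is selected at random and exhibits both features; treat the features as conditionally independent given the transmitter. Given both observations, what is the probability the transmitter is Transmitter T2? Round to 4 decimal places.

0.3910

Unnormalized posteriors (prior × likelihood):
  Transmitter T3: 0.43 × 0.145 × 0.16 = 0.009976
  Transmitter T1: 0.2 × 0.105 × 0.03 = 0.00063
  Transmitter T2: 0.32 × 0.25 × 0.095 = 0.0076
  Transmitter T5: 0.05 × 0.22 × 0.112 = 0.001232
Normalizing constant = 0.019438.
P(Transmitter T2 | evidence) = 0.0076 / 0.019438 ≈ 0.3910.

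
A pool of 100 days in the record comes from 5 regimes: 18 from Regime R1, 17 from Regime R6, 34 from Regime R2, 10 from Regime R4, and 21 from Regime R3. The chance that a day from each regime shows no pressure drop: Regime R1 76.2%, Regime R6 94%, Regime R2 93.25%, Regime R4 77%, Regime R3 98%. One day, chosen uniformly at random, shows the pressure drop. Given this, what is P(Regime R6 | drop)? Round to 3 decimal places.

0.099

Taking complements, P(drop | each) = Regime R1 0.238, Regime R6 0.06, Regime R2 0.0675, Regime R4 0.23, Regime R3 0.02.
Compute prior × likelihood for every hypothesis:
  Regime R1: 0.18 × 0.238 = 0.04284
  Regime R6: 0.17 × 0.06 = 0.0102
  Regime R2: 0.34 × 0.0675 = 0.02295
  Regime R4: 0.1 × 0.23 = 0.023
  Regime R3: 0.21 × 0.02 = 0.0042
Sum = 0.10319.
P(Regime R6 | evidence) = 0.0102 / 0.10319 ≈ 0.099.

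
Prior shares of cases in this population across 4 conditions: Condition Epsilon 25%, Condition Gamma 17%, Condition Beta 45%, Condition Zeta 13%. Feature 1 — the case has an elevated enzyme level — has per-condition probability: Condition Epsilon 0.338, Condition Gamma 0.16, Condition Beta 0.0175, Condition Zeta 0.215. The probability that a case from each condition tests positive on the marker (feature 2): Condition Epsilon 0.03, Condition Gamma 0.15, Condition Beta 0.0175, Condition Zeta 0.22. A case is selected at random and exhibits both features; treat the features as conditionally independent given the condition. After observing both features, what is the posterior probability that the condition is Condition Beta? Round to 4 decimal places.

0.0107

By Bayes' rule, posterior ∝ prior × likelihood:
  Condition Epsilon: 0.25 × 0.338 × 0.03 = 0.002535
  Condition Gamma: 0.17 × 0.16 × 0.15 = 0.00408
  Condition Beta: 0.45 × 0.0175 × 0.0175 = 0.0001378125
  Condition Zeta: 0.13 × 0.215 × 0.22 = 0.006149
Normalizing constant = 0.0129018125.
P(Condition Beta | evidence) = 0.0001378125 / 0.0129018125 ≈ 0.0107.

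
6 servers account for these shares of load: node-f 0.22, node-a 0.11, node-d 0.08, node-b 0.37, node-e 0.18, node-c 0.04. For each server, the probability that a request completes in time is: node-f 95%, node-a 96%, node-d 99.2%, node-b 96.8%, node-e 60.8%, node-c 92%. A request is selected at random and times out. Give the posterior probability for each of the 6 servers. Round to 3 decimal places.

node-f 0.108, node-a 0.043, node-d 0.006, node-b 0.116, node-e 0.694, node-c 0.031

Taking complements, P(timeout | each) = node-f 0.05, node-a 0.04, node-d 0.008, node-b 0.032, node-e 0.392, node-c 0.08.
Unnormalized posteriors (prior × likelihood):
  node-f: 0.22 × 0.05 = 0.011
  node-a: 0.11 × 0.04 = 0.0044
  node-d: 0.08 × 0.008 = 0.00064
  node-b: 0.37 × 0.032 = 0.01184
  node-e: 0.18 × 0.392 = 0.07056
  node-c: 0.04 × 0.08 = 0.0032
Normalizing constant = 0.10164.
P(node-f | timeout) = 0.011/0.10164 ≈ 0.108
P(node-a | timeout) = 0.0044/0.10164 ≈ 0.043
P(node-d | timeout) = 0.00064/0.10164 ≈ 0.006
P(node-b | timeout) = 0.01184/0.10164 ≈ 0.116
P(node-e | timeout) = 0.07056/0.10164 ≈ 0.694
P(node-c | timeout) = 0.0032/0.10164 ≈ 0.031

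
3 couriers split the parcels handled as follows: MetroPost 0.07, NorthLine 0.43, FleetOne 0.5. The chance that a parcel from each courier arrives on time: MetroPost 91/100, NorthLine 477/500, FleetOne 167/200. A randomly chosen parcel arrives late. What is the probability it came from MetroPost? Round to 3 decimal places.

Taking complements, P(late | each) = MetroPost 0.09, NorthLine 0.046, FleetOne 0.165.
Compute prior × likelihood for every hypothesis:
  MetroPost: 0.07 × 0.09 = 0.0063
  NorthLine: 0.43 × 0.046 = 0.01978
  FleetOne: 0.5 × 0.165 = 0.0825
Normalizing constant = 0.10858.
P(MetroPost | evidence) = 0.0063 / 0.10858 ≈ 0.058.

0.058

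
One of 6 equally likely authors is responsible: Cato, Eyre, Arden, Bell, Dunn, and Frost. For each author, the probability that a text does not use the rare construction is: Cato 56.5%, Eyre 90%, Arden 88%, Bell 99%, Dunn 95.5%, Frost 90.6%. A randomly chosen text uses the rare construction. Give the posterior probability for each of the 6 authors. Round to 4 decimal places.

Cato 0.5410, Eyre 0.1244, Arden 0.1493, Bell 0.0124, Dunn 0.0560, Frost 0.1169

Taking complements, P(rare-form | each) = Cato 0.435, Eyre 0.1, Arden 0.12, Bell 0.01, Dunn 0.045, Frost 0.094.
Since the prior is uniform, the posterior is proportional to the likelihood:
  Cato: 0.435
  Eyre: 0.1
  Arden: 0.12
  Bell: 0.01
  Dunn: 0.045
  Frost: 0.094
Normalizing constant = 0.804.
P(Cato | rare-form) = 0.435/0.804 ≈ 0.5410
P(Eyre | rare-form) = 0.1/0.804 ≈ 0.1244
P(Arden | rare-form) = 0.12/0.804 ≈ 0.1493
P(Bell | rare-form) = 0.01/0.804 ≈ 0.0124
P(Dunn | rare-form) = 0.045/0.804 ≈ 0.0560
P(Frost | rare-form) = 0.094/0.804 ≈ 0.1169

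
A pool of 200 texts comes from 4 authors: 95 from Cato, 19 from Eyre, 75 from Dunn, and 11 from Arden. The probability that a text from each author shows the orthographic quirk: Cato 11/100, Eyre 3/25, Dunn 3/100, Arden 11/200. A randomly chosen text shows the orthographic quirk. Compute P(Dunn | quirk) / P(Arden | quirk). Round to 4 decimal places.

3.7190

Prior × likelihood for each hypothesis:
  Cato: 0.475 × 0.11 = 0.05225
  Eyre: 0.095 × 0.12 = 0.0114
  Dunn: 0.375 × 0.03 = 0.01125
  Arden: 0.055 × 0.055 = 0.003025
Sum = 0.077925.
The ratio is 0.01125 / 0.003025 (the normalizer cancels) = 3.7190.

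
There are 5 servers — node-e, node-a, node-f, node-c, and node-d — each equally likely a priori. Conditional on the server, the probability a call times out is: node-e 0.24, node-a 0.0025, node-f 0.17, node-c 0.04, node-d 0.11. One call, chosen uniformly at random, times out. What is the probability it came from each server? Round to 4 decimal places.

With a uniform prior (1/5 each), posterior ∝ likelihood:
  node-e: 0.24
  node-a: 0.0025
  node-f: 0.17
  node-c: 0.04
  node-d: 0.11
Sum = 0.5625.
P(node-e | timeout) = 0.24/0.5625 ≈ 0.4267
P(node-a | timeout) = 0.0025/0.5625 ≈ 0.0044
P(node-f | timeout) = 0.17/0.5625 ≈ 0.3022
P(node-c | timeout) = 0.04/0.5625 ≈ 0.0711
P(node-d | timeout) = 0.11/0.5625 ≈ 0.1956
(Check: 0.4267+0.0044+0.3022+0.0711+0.1956 = 1.0000.)

node-e 0.4267, node-a 0.0044, node-f 0.3022, node-c 0.0711, node-d 0.1956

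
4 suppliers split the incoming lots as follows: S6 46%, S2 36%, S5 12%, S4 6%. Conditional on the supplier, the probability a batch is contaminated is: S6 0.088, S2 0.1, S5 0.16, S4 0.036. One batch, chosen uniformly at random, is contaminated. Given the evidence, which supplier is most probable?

S6

Compute prior × likelihood for every hypothesis:
  S6: 0.46 × 0.088 = 0.04048
  S2: 0.36 × 0.1 = 0.036
  S5: 0.12 × 0.16 = 0.0192
  S4: 0.06 × 0.036 = 0.00216
Total = 0.09784.
Largest term belongs to S6, so S6 is most probable.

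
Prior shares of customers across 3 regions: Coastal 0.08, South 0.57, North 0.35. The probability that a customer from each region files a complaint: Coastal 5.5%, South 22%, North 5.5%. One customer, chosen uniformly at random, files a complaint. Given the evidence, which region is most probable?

By Bayes' rule, posterior ∝ prior × likelihood:
  Coastal: 0.08 × 0.055 = 0.0044
  South: 0.57 × 0.22 = 0.1254
  North: 0.35 × 0.055 = 0.01925
Normalizing constant = 0.14905.
Largest term belongs to South, so South is most probable.

South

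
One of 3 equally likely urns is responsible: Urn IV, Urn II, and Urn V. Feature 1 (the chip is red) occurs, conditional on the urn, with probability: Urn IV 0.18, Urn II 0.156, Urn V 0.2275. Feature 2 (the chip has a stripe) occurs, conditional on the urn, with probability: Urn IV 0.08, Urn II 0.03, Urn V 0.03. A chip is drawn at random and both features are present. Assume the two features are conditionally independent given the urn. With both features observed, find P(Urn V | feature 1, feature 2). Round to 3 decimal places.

With a uniform prior (1/3 each), posterior ∝ likelihood:
  Urn IV: 0.18 × 0.08 = 0.0144
  Urn II: 0.156 × 0.03 = 0.00468
  Urn V: 0.2275 × 0.03 = 0.006825
Normalizing constant = 0.025905.
P(Urn V | evidence) = 0.006825 / 0.025905 ≈ 0.263.

0.263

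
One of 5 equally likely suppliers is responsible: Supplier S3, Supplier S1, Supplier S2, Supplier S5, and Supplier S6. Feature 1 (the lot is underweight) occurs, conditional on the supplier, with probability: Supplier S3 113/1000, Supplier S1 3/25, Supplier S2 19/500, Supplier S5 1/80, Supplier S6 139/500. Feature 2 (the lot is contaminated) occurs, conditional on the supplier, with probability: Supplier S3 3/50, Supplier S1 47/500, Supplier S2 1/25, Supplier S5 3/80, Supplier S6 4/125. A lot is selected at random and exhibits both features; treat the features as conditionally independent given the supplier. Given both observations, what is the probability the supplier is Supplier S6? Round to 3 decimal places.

0.307

With a uniform prior (1/5 each), posterior ∝ likelihood:
  Supplier S3: 0.113 × 0.06 = 0.00678
  Supplier S1: 0.12 × 0.094 = 0.01128
  Supplier S2: 0.038 × 0.04 = 0.00152
  Supplier S5: 0.0125 × 0.0375 = 0.00046875
  Supplier S6: 0.278 × 0.032 = 0.008896
Normalizing constant = 0.02894475.
P(Supplier S6 | evidence) = 0.008896 / 0.02894475 ≈ 0.307.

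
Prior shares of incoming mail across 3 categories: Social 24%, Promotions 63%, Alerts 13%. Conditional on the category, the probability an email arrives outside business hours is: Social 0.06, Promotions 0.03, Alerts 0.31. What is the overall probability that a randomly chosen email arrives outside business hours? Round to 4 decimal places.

0.0736

Unnormalized posteriors (prior × likelihood):
  Social: 0.24 × 0.06 = 0.0144
  Promotions: 0.63 × 0.03 = 0.0189
  Alerts: 0.13 × 0.31 = 0.0403
P(off-hours) = 0.0144 + 0.0189 + 0.0403 = 0.0736 → 0.0736.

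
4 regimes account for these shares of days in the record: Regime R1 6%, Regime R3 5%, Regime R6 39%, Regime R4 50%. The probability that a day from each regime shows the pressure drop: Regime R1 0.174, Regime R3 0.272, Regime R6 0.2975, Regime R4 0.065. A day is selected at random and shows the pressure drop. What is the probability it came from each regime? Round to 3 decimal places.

By Bayes' rule, posterior ∝ prior × likelihood:
  Regime R1: 0.06 × 0.174 = 0.01044
  Regime R3: 0.05 × 0.272 = 0.0136
  Regime R6: 0.39 × 0.2975 = 0.116025
  Regime R4: 0.5 × 0.065 = 0.0325
Normalizing constant = 0.172565.
P(Regime R1 | drop) = 0.01044/0.172565 ≈ 0.060
P(Regime R3 | drop) = 0.0136/0.172565 ≈ 0.079
P(Regime R6 | drop) = 0.116025/0.172565 ≈ 0.672
P(Regime R4 | drop) = 0.0325/0.172565 ≈ 0.188
(Check: 0.060+0.079+0.672+0.188 = 0.999.)

Regime R1 0.060, Regime R3 0.079, Regime R6 0.672, Regime R4 0.188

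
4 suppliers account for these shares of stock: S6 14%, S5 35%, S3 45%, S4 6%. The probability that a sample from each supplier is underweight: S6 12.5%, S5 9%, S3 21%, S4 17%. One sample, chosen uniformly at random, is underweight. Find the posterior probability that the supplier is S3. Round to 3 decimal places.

0.615

Unnormalized posteriors (prior × likelihood):
  S6: 0.14 × 0.125 = 0.0175
  S5: 0.35 × 0.09 = 0.0315
  S3: 0.45 × 0.21 = 0.0945
  S4: 0.06 × 0.17 = 0.0102
Sum = 0.1537.
P(S3 | evidence) = 0.0945 / 0.1537 ≈ 0.615.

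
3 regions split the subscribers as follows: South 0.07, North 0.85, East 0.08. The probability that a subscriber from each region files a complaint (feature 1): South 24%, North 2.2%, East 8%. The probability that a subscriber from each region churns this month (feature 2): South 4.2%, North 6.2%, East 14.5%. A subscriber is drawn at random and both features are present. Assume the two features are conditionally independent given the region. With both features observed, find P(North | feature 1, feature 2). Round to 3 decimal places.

0.415

Unnormalized posteriors (prior × likelihood):
  South: 0.07 × 0.24 × 0.042 = 0.0007056
  North: 0.85 × 0.022 × 0.062 = 0.0011594
  East: 0.08 × 0.08 × 0.145 = 0.000928
Total = 0.002793.
P(North | evidence) = 0.0011594 / 0.002793 ≈ 0.415.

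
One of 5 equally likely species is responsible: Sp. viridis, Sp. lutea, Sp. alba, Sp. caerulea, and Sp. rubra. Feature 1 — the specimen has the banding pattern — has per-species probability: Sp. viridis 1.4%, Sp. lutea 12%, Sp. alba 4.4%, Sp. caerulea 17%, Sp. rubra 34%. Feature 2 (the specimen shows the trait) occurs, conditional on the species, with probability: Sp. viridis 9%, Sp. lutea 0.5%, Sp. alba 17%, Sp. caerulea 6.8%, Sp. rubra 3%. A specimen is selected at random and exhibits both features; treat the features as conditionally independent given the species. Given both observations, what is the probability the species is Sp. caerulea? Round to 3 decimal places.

With a uniform prior (1/5 each), posterior ∝ likelihood:
  Sp. viridis: 0.014 × 0.09 = 0.00126
  Sp. lutea: 0.12 × 0.005 = 0.0006
  Sp. alba: 0.044 × 0.17 = 0.00748
  Sp. caerulea: 0.17 × 0.068 = 0.01156
  Sp. rubra: 0.34 × 0.03 = 0.0102
Normalizing constant = 0.0311.
P(Sp. caerulea | evidence) = 0.01156 / 0.0311 ≈ 0.372.

0.372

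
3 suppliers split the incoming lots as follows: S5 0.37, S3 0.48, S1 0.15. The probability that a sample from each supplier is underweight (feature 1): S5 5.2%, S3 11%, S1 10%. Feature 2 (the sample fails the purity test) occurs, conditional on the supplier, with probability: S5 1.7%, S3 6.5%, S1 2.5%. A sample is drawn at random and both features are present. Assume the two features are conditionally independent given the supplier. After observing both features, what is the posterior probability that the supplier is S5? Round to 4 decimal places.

0.0791

Unnormalized posteriors (prior × likelihood):
  S5: 0.37 × 0.052 × 0.017 = 0.00032708
  S3: 0.48 × 0.11 × 0.065 = 0.003432
  S1: 0.15 × 0.1 × 0.025 = 0.000375
Normalizing constant = 0.00413408.
P(S5 | evidence) = 0.00032708 / 0.00413408 ≈ 0.0791.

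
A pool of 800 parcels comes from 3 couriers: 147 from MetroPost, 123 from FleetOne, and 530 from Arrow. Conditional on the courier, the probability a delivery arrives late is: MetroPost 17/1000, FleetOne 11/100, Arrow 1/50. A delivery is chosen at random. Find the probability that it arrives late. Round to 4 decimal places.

Prior × likelihood for each hypothesis:
  MetroPost: 0.18375 × 0.017 = 0.00312375
  FleetOne: 0.15375 × 0.11 = 0.0169125
  Arrow: 0.6625 × 0.02 = 0.01325
P(late) = 0.00312375 + 0.0169125 + 0.01325 = 0.03328625 → 0.0333.

0.0333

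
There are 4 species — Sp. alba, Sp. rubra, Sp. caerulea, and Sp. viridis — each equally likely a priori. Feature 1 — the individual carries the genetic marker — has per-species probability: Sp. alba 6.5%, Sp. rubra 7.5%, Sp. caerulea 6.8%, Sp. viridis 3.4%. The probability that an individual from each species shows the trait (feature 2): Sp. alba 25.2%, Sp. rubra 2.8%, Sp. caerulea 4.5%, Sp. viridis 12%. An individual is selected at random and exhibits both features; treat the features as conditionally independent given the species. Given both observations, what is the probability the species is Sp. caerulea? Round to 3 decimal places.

0.119

With a uniform prior (1/4 each), posterior ∝ likelihood:
  Sp. alba: 0.065 × 0.252 = 0.01638
  Sp. rubra: 0.075 × 0.028 = 0.0021
  Sp. caerulea: 0.068 × 0.045 = 0.00306
  Sp. viridis: 0.034 × 0.12 = 0.00408
Total = 0.02562.
P(Sp. caerulea | evidence) = 0.00306 / 0.02562 ≈ 0.119.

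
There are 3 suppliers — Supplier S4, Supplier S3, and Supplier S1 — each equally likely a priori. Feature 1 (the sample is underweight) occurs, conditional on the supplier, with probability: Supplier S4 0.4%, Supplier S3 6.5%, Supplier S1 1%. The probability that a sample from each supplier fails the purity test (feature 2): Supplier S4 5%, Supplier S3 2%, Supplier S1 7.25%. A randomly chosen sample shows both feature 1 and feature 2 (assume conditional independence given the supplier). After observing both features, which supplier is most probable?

Supplier S3

Since the prior is uniform, the posterior is proportional to the likelihood:
  Supplier S4: 0.004 × 0.05 = 0.0002
  Supplier S3: 0.065 × 0.02 = 0.0013
  Supplier S1: 0.01 × 0.0725 = 0.000725
Total = 0.002225.
Largest term belongs to Supplier S3, so Supplier S3 is most probable.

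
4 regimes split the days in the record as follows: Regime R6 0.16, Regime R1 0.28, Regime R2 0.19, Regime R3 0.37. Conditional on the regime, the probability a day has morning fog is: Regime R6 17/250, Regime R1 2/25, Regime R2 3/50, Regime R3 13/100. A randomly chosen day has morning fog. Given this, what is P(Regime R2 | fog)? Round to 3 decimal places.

Unnormalized posteriors (prior × likelihood):
  Regime R6: 0.16 × 0.068 = 0.01088
  Regime R1: 0.28 × 0.08 = 0.0224
  Regime R2: 0.19 × 0.06 = 0.0114
  Regime R3: 0.37 × 0.13 = 0.0481
Total = 0.09278.
P(Regime R2 | evidence) = 0.0114 / 0.09278 ≈ 0.123.

0.123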